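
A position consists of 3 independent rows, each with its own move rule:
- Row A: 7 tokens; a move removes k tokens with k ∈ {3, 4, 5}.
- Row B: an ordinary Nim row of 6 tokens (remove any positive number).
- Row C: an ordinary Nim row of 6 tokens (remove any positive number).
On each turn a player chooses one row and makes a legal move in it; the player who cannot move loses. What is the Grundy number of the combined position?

2

Grundy values for row A (subtraction set {3, 4, 5}):
k:     0  1  2  3  4  5  6  7
g(k):  0  0  0  1  1  1  2  2
So g(7) = 2.
Row B is a plain Nim row of size 6, so its Grundy value is 6.
Row C is a plain Nim row of size 6, so its Grundy value is 6.
By the Sprague-Grundy theorem, the Grundy value of a sum of independent games is the XOR of the component values.
Combined value = 2 XOR 6 XOR 6 = 2.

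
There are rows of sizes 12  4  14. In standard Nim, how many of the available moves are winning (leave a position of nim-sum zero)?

Nim-sum: 12 ⊕ 4 ⊕ 14 = 6.
The overall nim-sum is X = 6. A row of size p has a winning move iff p XOR X < p (reduce it to p XOR X).
  12: 12 XOR 6 = 10 < 12 — winning move (to 10).
  4: 4 XOR 6 = 2 < 4 — winning move (to 2).
  14: 14 XOR 6 = 8 < 14 — winning move (to 8).
That gives 3 winning moves.

3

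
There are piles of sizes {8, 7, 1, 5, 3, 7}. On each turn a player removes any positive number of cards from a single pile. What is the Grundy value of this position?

Bitwise XOR of the heap sizes:
  1000  (8)
  0111  (7)
  0001  (1)
  0101  (5)
  0011  (3)
  0111  (7)
  ----
  1111  (15)

15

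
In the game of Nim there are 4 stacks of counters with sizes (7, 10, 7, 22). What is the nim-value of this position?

Nim-sum: 7 XOR 10 XOR 7 XOR 22 = 28.

28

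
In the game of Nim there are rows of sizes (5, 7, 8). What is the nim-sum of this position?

10

Compute the nim-sum pairwise:
5 ⊕ 7 = 2
2 ⊕ 8 = 10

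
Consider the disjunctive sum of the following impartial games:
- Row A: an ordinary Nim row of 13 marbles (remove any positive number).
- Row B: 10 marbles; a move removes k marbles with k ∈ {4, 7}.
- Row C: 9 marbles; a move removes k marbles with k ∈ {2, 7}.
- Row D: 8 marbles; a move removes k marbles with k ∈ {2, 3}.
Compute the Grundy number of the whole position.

14

Row A is a plain Nim row of size 13, so its Grundy value is 13.
Build the Grundy sequence for row B with g(k) = mex{g(k−s) : s ∈ {4, 7}, s ≤ k}:
k:     0  1  2  3  4  5  6  7  8  9 10
g(k):  0  0  0  0  1  1  1  1  2  2  2
So g(10) = 2.
For row C, compute g(0), g(1), … with moves {2, 7}:
k:     0  1  2  3  4  5  6  7  8  9
g(k):  0  0  1  1  0  0  1  1  2  0
So g(9) = 0.
Build the Grundy sequence for row D with g(k) = mex{g(k−s) : s ∈ {2, 3}, s ≤ k}:
g(0) = mex{} = 0
g(1) = mex{} = 0
g(2) = mex{0} = 1
g(3) = mex{0} = 1
g(4) = mex{0,1} = 2
g(5) = mex{1} = 0
g(6) = mex{1,2} = 0
g(7) = mex{0,2} = 1
g(8) = mex{0} = 1
So g(8) = 1.
The value of a disjunctive sum is the nim-sum of the parts.
Combined value = 13 ⊕ 2 ⊕ 0 ⊕ 1 = 14.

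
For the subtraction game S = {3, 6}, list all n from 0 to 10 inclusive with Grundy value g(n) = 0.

0, 1, 2, 9, 10

Compute g(0), g(1), … for moves {3, 6}:
g(0) = mex{} = 0
g(1) = mex{} = 0
g(2) = mex{} = 0
g(3) = mex{0} = 1
g(4) = mex{0} = 1
g(5) = mex{0} = 1
g(6) = mex{0,1} = 2
g(7) = mex{0,1} = 2
g(8) = mex{0,1} = 2
g(9) = mex{1,2} = 0
g(10) = mex{1,2} = 0
The P-positions (g = 0) in 0..10 are 0, 1, 2, 9, 10.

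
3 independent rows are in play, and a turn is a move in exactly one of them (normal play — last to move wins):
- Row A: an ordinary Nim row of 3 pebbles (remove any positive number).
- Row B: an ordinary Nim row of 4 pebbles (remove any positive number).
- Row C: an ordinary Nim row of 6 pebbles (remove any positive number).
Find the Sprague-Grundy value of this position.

1

Row A is a plain Nim row of size 3, so its Grundy value is 3.
Row B is a plain Nim row of size 4, so its Grundy value is 4.
Row C is a plain Nim row of size 6, so its Grundy value is 6.
By the Sprague-Grundy theorem, the Grundy value of a sum of independent games is the XOR of the component values.
Combined value = 3 XOR 4 XOR 6 = 1.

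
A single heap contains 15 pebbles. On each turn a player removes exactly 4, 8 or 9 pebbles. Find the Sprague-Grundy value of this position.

0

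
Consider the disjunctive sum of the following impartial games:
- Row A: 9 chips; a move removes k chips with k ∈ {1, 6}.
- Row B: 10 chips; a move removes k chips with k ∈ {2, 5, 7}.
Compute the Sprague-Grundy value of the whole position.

0

For row A, compute g(0), g(1), … with moves {1, 6}:
g(0) = mex{} = 0
g(1) = mex{0} = 1
g(2) = mex{1} = 0
g(3) = mex{0} = 1
g(4) = mex{1} = 0
g(5) = mex{0} = 1
g(6) = mex{0,1} = 2
g(7) = mex{1,2} = 0
g(8) = mex{0} = 1
g(9) = mex{1} = 0
So g(9) = 0.
Build the Grundy sequence for row B with g(k) = mex{g(k−s) : s ∈ {2, 5, 7}, s ≤ k}:
g(0) = mex{} = 0
g(1) = mex{} = 0
g(2) = mex{0} = 1
g(3) = mex{0} = 1
g(4) = mex{1} = 0
g(5) = mex{0,1} = 2
g(6) = mex{0} = 1
g(7) = mex{0,1,2} = 3
g(8) = mex{0,1} = 2
g(9) = mex{0,1,3} = 2
g(10) = mex{1,2} = 0
So g(10) = 0.
By the Sprague-Grundy theorem, the Grundy value of a sum of independent games is the XOR of the component values.
Combined value = 0 XOR 0 = 0.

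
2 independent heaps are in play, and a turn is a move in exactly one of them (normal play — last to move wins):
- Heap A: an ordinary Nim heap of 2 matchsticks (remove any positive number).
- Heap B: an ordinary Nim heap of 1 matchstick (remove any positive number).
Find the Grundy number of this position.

3

Heap A is a plain Nim heap of size 2, so its Grundy value is 2.
Heap B is a plain Nim heap of size 1, so its Grundy value is 1.
By the Sprague-Grundy theorem, the Grundy value of a sum of independent games is the XOR of the component values.
Combined value = 2 XOR 1 = 3.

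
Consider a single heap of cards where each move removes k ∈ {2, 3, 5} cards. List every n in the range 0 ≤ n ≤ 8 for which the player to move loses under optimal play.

0, 1, 7, 8

Build the Grundy sequence with g(k) = mex{g(k−s) : s ∈ {2, 3, 5}, s ≤ k}:
g(0) = mex{} = 0
g(1) = mex{} = 0
g(2) = mex{0} = 1
g(3) = mex{0} = 1
g(4) = mex{0,1} = 2
g(5) = mex{0,1} = 2
g(6) = mex{0,1,2} = 3
g(7) = mex{1,2} = 0
g(8) = mex{1,2,3} = 0
The P-positions (g = 0) in 0..8 are 0, 1, 7, 8.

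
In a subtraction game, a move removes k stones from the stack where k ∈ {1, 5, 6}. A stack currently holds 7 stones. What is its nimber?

Build the Grundy sequence with g(k) = mex{g(k−s) : s ∈ {1, 5, 6}, s ≤ k}:
k:     0  1  2  3  4  5  6  7
g(k):  0  1  0  1  0  1  2  3
So g(7) = 3.

3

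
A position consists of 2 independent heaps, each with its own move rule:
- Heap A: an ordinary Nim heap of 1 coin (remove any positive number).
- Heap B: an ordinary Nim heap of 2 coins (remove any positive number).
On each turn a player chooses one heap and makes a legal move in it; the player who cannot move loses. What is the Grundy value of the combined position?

Heap A is a plain Nim heap of size 1, so its Grundy value is 1.
Heap B is a plain Nim heap of size 2, so its Grundy value is 2.
By the Sprague-Grundy theorem, the Grundy value of a sum of independent games is the XOR of the component values.
Combined value = 1 XOR 2 = 3.

3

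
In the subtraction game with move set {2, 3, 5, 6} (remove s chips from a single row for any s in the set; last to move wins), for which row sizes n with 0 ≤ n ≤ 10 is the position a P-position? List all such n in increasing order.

0, 1, 8, 9

Compute g(0), g(1), … for moves {2, 3, 5, 6}:
k:     0  1  2  3  4  5  6  7  8  9 10
g(k):  0  0  1  1  2  2  3  3  0  0  1
The P-positions (g = 0) in 0..10 are 0, 1, 8, 9.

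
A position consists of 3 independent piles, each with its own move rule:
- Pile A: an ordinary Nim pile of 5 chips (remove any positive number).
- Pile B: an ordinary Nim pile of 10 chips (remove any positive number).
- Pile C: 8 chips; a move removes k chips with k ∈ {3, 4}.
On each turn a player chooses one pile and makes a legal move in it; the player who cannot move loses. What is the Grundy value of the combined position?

Pile A is a plain Nim pile of size 5, so its Grundy value is 5.
Pile B is a plain Nim pile of size 10, so its Grundy value is 10.
For pile C, compute g(0), g(1), … with moves {3, 4}:
k:     0  1  2  3  4  5  6  7  8
g(k):  0  0  0  1  1  1  2  0  0
So g(8) = 0.
The value of a disjunctive sum is the nim-sum of the parts.
Combined value = 5 ⊕ 10 ⊕ 0 = 15.

15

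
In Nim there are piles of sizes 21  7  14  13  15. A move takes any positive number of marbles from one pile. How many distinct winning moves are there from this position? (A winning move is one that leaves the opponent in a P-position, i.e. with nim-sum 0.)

1

Nim-sum: 21 ^ 7 ^ 14 ^ 13 ^ 15 = 30.
The overall nim-sum is X = 30. A pile of size p has a winning move iff p XOR X < p (reduce it to p XOR X).
  21: 21 XOR 30 = 11 < 21 — winning move (to 11).
  7: 7 XOR 30 = 25 ≥ 7 — no move.
  14: 14 XOR 30 = 16 ≥ 14 — no move.
  13: 13 XOR 30 = 19 ≥ 13 — no move.
  15: 15 XOR 30 = 17 ≥ 15 — no move.
That gives 1 winning move.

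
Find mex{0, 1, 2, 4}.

3

The values 0, 1, 2 are all present; 3 is the first non-negative integer missing from the set.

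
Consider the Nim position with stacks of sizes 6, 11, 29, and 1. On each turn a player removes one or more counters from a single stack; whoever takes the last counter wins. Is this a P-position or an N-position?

N-position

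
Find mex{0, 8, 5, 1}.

2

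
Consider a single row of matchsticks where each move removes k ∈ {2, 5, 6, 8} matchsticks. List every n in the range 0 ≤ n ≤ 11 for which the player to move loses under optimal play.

0, 1, 4, 11

Grundy values for subtraction set {2, 5, 6, 8}:
g(0) = mex{} = 0
g(1) = mex{} = 0
g(2) = mex{0} = 1
g(3) = mex{0} = 1
g(4) = mex{1} = 0
g(5) = mex{0,1} = 2
g(6) = mex{0} = 1
g(7) = mex{0,1,2} = 3
g(8) = mex{0,1} = 2
g(9) = mex{0,1,3} = 2
g(10) = mex{0,1,2} = 3
g(11) = mex{1,2} = 0
The P-positions (g = 0) in 0..11 are 0, 1, 4, 11.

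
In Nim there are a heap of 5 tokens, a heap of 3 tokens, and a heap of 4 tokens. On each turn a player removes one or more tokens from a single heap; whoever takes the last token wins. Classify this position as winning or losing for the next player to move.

Write each in binary and XOR column by column:
  101  (5)
  011  (3)
  100  (4)
  ---
  010  (2)
The nim-sum is 2 ≠ 0, so this is an N-position: the player to move can win.

Winning position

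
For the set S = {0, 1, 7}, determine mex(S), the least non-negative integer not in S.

2

The values 0, 1 are all present; 2 is the first non-negative integer missing from the set.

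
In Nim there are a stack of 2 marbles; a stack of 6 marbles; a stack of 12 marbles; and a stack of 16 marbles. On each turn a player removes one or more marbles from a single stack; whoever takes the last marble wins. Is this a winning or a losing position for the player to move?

Winning position

Compute the nim-sum pairwise:
2 ⊕ 6 = 4
4 ⊕ 12 = 8
8 ⊕ 16 = 24
The nim-sum is 24 ≠ 0, so this is an N-position: the player to move can win.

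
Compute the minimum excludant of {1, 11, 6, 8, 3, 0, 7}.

2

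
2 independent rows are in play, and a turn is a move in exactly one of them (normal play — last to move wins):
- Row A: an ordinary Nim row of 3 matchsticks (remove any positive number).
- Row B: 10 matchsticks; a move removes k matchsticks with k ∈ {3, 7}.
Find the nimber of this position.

3

Row A is a plain Nim row of size 3, so its Grundy value is 3.
For row B, compute g(0), g(1), … with moves {3, 7}:
k:     0  1  2  3  4  5  6  7  8  9 10
g(k):  0  0  0  1  1  1  0  2  2  1  0
So g(10) = 0.
By the Sprague-Grundy theorem, the Grundy value of a sum of independent games is the XOR of the component values.
Combined value = 3 XOR 0 = 3.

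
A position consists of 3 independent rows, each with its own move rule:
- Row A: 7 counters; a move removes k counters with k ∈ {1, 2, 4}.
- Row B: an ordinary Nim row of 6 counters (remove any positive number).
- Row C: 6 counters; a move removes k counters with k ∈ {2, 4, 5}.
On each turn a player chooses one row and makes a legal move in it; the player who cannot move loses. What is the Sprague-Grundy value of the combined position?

Build the Grundy sequence for row A with g(k) = mex{g(k−s) : s ∈ {1, 2, 4}, s ≤ k}:
g(0) = mex{} = 0
g(1) = mex{0} = 1
g(2) = mex{0,1} = 2
g(3) = mex{1,2} = 0
g(4) = mex{0,2} = 1
g(5) = mex{0,1} = 2
g(6) = mex{1,2} = 0
g(7) = mex{0,2} = 1
So g(7) = 1.
Row B is a plain Nim row of size 6, so its Grundy value is 6.
For row C, compute g(0), g(1), … with moves {2, 4, 5}:
k:     0  1  2  3  4  5  6
g(k):  0  0  1  1  2  2  3
So g(6) = 3.
The value of a disjunctive sum is the nim-sum of the parts.
Combined value = 1 XOR 6 XOR 3 = 4.

4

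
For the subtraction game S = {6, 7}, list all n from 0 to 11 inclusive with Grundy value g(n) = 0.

0, 1, 2, 3, 4, 5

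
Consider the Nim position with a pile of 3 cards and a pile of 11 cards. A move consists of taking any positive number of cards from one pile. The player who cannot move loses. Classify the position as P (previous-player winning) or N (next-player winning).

Nim-sum: 3 ^ 11 = 8.
The nim-sum is 8 ≠ 0, so this is an N-position: the player to move can win.

N-position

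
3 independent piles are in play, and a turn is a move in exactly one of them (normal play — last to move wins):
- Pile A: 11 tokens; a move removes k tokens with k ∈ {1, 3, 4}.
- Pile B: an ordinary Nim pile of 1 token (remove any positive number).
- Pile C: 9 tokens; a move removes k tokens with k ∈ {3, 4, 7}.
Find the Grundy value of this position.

0

Grundy values for pile A (subtraction set {1, 3, 4}):
g(0) = mex{} = 0
g(1) = mex{0} = 1
g(2) = mex{1} = 0
g(3) = mex{0} = 1
g(4) = mex{0,1} = 2
g(5) = mex{0,1,2} = 3
g(6) = mex{0,1,3} = 2
g(7) = mex{1,2} = 0
g(8) = mex{0,2,3} = 1
g(9) = mex{1,2,3} = 0
g(10) = mex{0,2} = 1
g(11) = mex{0,1} = 2
So g(11) = 2.
Pile B is a plain Nim pile of size 1, so its Grundy value is 1.
For pile C, compute g(0), g(1), … with moves {3, 4, 7}:
k:     0  1  2  3  4  5  6  7  8  9
g(k):  0  0  0  1  1  1  2  2  2  3
So g(9) = 3.
By the Sprague-Grundy theorem, the Grundy value of a sum of independent games is the XOR of the component values.
Combined value = 2 ⊕ 1 ⊕ 3 = 0.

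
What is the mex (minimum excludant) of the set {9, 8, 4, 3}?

0

0 is not in the set, so the mex is 0.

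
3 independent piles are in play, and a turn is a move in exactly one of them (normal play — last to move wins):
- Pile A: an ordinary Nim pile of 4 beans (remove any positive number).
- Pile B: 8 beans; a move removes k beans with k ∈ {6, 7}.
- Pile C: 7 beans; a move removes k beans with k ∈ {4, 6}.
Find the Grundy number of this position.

4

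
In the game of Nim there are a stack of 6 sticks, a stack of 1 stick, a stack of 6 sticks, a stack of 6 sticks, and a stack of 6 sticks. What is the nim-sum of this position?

1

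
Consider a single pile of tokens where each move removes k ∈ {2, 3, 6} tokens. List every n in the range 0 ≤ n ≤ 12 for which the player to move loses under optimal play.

0, 1, 5, 9, 10

Grundy values for subtraction set {2, 3, 6}:
g(0) = mex{} = 0
g(1) = mex{} = 0
g(2) = mex{0} = 1
g(3) = mex{0} = 1
g(4) = mex{0,1} = 2
g(5) = mex{1} = 0
g(6) = mex{0,1,2} = 3
g(7) = mex{0,2} = 1
g(8) = mex{0,1,3} = 2
g(9) = mex{1,3} = 0
g(10) = mex{1,2} = 0
g(11) = mex{0,2} = 1
g(12) = mex{0,3} = 1
The P-positions (g = 0) in 0..12 are 0, 1, 5, 9, 10.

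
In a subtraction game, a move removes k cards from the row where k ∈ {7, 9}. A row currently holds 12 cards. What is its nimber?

1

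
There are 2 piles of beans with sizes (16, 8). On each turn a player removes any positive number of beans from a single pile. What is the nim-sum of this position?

Compute the nim-sum pairwise:
16 ⊕ 8 = 24

24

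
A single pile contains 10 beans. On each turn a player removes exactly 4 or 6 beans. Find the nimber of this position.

Compute g(0), g(1), … for moves {4, 6}:
k:     0  1  2  3  4  5  6  7  8  9 10
g(k):  0  0  0  0  1  1  1  1  2  2  0
So g(10) = 0.

0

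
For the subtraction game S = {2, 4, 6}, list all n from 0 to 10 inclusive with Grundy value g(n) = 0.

0, 1, 8, 9

Build the Grundy sequence with g(k) = mex{g(k−s) : s ∈ {2, 4, 6}, s ≤ k}:
g(0) = mex{} = 0
g(1) = mex{} = 0
g(2) = mex{0} = 1
g(3) = mex{0} = 1
g(4) = mex{0,1} = 2
g(5) = mex{0,1} = 2
g(6) = mex{0,1,2} = 3
g(7) = mex{0,1,2} = 3
g(8) = mex{1,2,3} = 0
g(9) = mex{1,2,3} = 0
g(10) = mex{0,2,3} = 1
The P-positions (g = 0) in 0..10 are 0, 1, 8, 9.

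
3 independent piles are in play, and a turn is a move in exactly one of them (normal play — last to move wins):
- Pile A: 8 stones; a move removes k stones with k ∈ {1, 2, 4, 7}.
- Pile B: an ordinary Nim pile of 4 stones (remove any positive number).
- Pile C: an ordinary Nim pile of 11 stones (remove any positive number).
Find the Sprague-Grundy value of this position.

13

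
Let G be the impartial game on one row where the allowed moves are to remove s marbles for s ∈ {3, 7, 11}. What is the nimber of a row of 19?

1

Compute g(0), g(1), … for moves {3, 7, 11}:
k:     0  1  2  3  4  5  6  7  8  9 10 11 12 13 14 15 16 17 18 19
g(k):  0  0  0  1  1  1  0  2  2  1  0  3  2  1  0  0  0  1  1  1
So g(19) = 1.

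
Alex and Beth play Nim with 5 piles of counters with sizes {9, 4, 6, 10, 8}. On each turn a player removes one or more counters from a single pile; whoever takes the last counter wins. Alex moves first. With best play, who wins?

Alex wins

In binary:
  1001  (9)
  0100  (4)
  0110  (6)
  1010  (10)
  1000  (8)
  ----
  1001  (9)
The nim-sum is 9 ≠ 0, so this is an N-position: the player to move can win; Alex has a winning move.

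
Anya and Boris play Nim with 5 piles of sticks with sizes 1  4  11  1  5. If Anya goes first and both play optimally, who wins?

Nim-sum: 1 ⊕ 4 ⊕ 11 ⊕ 1 ⊕ 5 = 10.
The nim-sum is 10 ≠ 0, so this is an N-position: the player to move can win; Anya has a winning move.

Anya wins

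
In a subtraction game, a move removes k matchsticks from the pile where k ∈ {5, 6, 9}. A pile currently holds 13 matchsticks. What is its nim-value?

Build the Grundy sequence with g(k) = mex{g(k−s) : s ∈ {5, 6, 9}, s ≤ k}:
k:     0  1  2  3  4  5  6  7  8  9 10 11 12 13
g(k):  0  0  0  0  0  1  1  1  1  1  2  2  2  2
So g(13) = 2.

2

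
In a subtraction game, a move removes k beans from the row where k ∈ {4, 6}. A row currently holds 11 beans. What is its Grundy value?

0

Compute g(0), g(1), … for moves {4, 6}:
k:     0  1  2  3  4  5  6  7  8  9 10 11
g(k):  0  0  0  0  1  1  1  1  2  2  0  0
So g(11) = 0.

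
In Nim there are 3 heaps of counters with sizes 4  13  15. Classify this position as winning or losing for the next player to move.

Winning position

Bitwise XOR of the heap sizes:
  0100  (4)
  1101  (13)
  1111  (15)
  ----
  0110  (6)
The nim-sum is 6 ≠ 0, so this is an N-position: the player to move can win.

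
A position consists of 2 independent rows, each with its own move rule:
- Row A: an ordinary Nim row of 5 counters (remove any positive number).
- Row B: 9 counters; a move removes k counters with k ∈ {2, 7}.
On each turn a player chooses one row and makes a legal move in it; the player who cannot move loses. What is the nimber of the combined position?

5

Row A is a plain Nim row of size 5, so its Grundy value is 5.
Build the Grundy sequence for row B with g(k) = mex{g(k−s) : s ∈ {2, 7}, s ≤ k}:
k:     0  1  2  3  4  5  6  7  8  9
g(k):  0  0  1  1  0  0  1  1  2  0
So g(9) = 0.
The value of a disjunctive sum is the nim-sum of the parts.
Combined value = 5 ⊕ 0 = 5.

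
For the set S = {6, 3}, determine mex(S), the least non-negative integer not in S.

0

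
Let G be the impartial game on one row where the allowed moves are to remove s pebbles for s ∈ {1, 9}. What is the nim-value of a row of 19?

1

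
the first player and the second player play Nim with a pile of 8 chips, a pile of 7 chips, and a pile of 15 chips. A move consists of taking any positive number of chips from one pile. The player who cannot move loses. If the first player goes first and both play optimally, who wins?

the second player wins

Compute the nim-sum pairwise:
8 XOR 7 = 15
15 XOR 15 = 0
The nim-sum is 0, so this is a P-position: the player to move is in a losing position under optimal play; the first player is about to move from it and so loses — the second player wins.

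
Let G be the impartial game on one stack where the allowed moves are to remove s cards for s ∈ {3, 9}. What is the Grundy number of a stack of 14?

0

Compute g(0), g(1), … for moves {3, 9}:
g(0) = mex{} = 0
g(1) = mex{} = 0
g(2) = mex{} = 0
g(3) = mex{0} = 1
g(4) = mex{0} = 1
g(5) = mex{0} = 1
g(6) = mex{1} = 0
g(7) = mex{1} = 0
g(8) = mex{1} = 0
g(9) = mex{0} = 1
g(10) = mex{0} = 1
g(11) = mex{0} = 1
g(12) = mex{1} = 0
g(13) = mex{1} = 0
g(14) = mex{1} = 0
So g(14) = 0.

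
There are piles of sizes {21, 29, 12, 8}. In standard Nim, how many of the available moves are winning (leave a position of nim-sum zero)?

3

Nim-sum: 21 ⊕ 29 ⊕ 12 ⊕ 8 = 12.
The overall nim-sum is X = 12. A pile of size p has a winning move iff p XOR X < p (reduce it to p XOR X).
  21: 21 XOR 12 = 25 ≥ 21 — no move.
  29: 29 XOR 12 = 17 < 29 — winning move (to 17).
  12: 12 XOR 12 = 0 < 12 — winning move (to 0).
  8: 8 XOR 12 = 4 < 8 — winning move (to 4).
That gives 3 winning moves.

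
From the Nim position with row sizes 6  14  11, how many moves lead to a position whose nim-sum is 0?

Nim-sum: 6 ⊕ 14 ⊕ 11 = 3.
The overall nim-sum is X = 3. A row of size p has a winning move iff p XOR X < p (reduce it to p XOR X).
  6: 6 XOR 3 = 5 < 6 — winning move (to 5).
  14: 14 XOR 3 = 13 < 14 — winning move (to 13).
  11: 11 XOR 3 = 8 < 11 — winning move (to 8).
That gives 3 winning moves.

3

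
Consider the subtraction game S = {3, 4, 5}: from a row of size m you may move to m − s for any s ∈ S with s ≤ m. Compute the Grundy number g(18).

Grundy values for subtraction set {3, 4, 5}:
k:     0  1  2  3  4  5  6  7  8  9 10 11 12 13 14 15 16 17 18
g(k):  0  0  0  1  1  1  2  2  0  0  0  1  1  1  2  2  0  0  0
So g(18) = 0.

0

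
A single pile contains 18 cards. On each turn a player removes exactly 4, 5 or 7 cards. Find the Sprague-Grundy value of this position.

Compute g(0), g(1), … for moves {4, 5, 7}:
k:     0  1  2  3  4  5  6  7  8  9 10 11 12 13 14 15 16 17 18
g(k):  0  0  0  0  1  1  1  1  2  2  2  0  0  0  0  1  1  1  1
So g(18) = 1.

1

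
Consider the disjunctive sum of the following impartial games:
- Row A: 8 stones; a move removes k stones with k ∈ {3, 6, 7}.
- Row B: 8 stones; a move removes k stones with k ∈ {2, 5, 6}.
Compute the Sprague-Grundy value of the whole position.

For row A, compute g(0), g(1), … with moves {3, 6, 7}:
k:     0  1  2  3  4  5  6  7  8
g(k):  0  0  0  1  1  1  2  2  2
So g(8) = 2.
For row B, compute g(0), g(1), … with moves {2, 5, 6}:
k:     0  1  2  3  4  5  6  7  8
g(k):  0  0  1  1  0  2  1  3  0
So g(8) = 0.
The value of a disjunctive sum is the nim-sum of the parts.
Combined value = 2 ⊕ 0 = 2.

2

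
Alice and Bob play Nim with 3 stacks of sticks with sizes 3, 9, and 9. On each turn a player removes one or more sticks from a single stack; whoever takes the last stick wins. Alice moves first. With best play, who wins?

Alice wins

Compute the nim-sum pairwise:
3 ^ 9 = 10
10 ^ 9 = 3
The nim-sum is 3 ≠ 0, so this is an N-position: the player to move can win; Alice has a winning move.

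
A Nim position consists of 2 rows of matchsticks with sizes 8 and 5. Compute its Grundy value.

Write each in binary and XOR column by column:
  1000  (8)
  0101  (5)
  ----
  1101  (13)

13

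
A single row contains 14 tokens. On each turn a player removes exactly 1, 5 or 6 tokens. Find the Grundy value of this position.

1

Build the Grundy sequence with g(k) = mex{g(k−s) : s ∈ {1, 5, 6}, s ≤ k}:
k:     0  1  2  3  4  5  6  7  8  9 10 11 12 13 14
g(k):  0  1  0  1  0  1  2  3  2  3  2  0  1  0  1
So g(14) = 1.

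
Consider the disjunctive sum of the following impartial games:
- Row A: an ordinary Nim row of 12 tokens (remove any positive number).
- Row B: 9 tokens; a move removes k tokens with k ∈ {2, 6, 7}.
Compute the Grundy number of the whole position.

12

Row A is a plain Nim row of size 12, so its Grundy value is 12.
For row B, compute g(0), g(1), … with moves {2, 6, 7}:
k:     0  1  2  3  4  5  6  7  8  9
g(k):  0  0  1  1  0  0  1  1  2  0
So g(9) = 0.
The value of a disjunctive sum is the nim-sum of the parts.
Combined value = 12 XOR 0 = 12.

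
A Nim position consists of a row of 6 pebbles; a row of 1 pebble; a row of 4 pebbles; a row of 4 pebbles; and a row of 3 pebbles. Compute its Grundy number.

4

Compute the nim-sum pairwise:
6 XOR 1 = 7
7 XOR 4 = 3
3 XOR 4 = 7
7 XOR 3 = 4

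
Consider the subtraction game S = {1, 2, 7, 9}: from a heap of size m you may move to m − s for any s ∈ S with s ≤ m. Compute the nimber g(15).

1

Grundy values for subtraction set {1, 2, 7, 9}:
k:     0  1  2  3  4  5  6  7  8  9 10 11 12 13 14 15
g(k):  0  1  2  0  1  2  0  1  2  3  4  0  1  2  0  1
So g(15) = 1.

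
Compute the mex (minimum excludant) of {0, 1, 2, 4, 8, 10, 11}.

The values 0, 1, 2 are all present; 3 is the first non-negative integer missing from the set.

3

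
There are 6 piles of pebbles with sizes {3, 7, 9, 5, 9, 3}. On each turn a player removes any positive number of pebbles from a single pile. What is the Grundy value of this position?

2

Bitwise XOR of the heap sizes:
  0011  (3)
  0111  (7)
  1001  (9)
  0101  (5)
  1001  (9)
  0011  (3)
  ----
  0010  (2)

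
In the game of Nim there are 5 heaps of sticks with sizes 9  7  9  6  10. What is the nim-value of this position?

11

Nim-sum: 9 ^ 7 ^ 9 ^ 6 ^ 10 = 11.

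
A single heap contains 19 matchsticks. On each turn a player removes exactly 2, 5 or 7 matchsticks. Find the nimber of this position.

Compute g(0), g(1), … for moves {2, 5, 7}:
k:     0  1  2  3  4  5  6  7  8  9 10 11 12 13 14 15 16 17 18 19
g(k):  0  0  1  1  0  2  1  3  2  2  0  3  1  0  0  1  1  2  2  3
So g(19) = 3.

3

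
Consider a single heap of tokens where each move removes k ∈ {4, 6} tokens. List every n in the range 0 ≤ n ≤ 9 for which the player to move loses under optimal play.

Compute g(0), g(1), … for moves {4, 6}:
g(0) = mex{} = 0
g(1) = mex{} = 0
g(2) = mex{} = 0
g(3) = mex{} = 0
g(4) = mex{0} = 1
g(5) = mex{0} = 1
g(6) = mex{0} = 1
g(7) = mex{0} = 1
g(8) = mex{0,1} = 2
g(9) = mex{0,1} = 2
The P-positions (g = 0) in 0..9 are 0, 1, 2, 3.

0, 1, 2, 3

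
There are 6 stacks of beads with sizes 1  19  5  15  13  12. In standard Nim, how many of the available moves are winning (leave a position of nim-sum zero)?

1

Compute the nim-sum pairwise:
1 ⊕ 19 = 18
18 ⊕ 5 = 23
23 ⊕ 15 = 24
24 ⊕ 13 = 21
21 ⊕ 12 = 25
The overall nim-sum is X = 25. A stack of size p has a winning move iff p XOR X < p (reduce it to p XOR X).
  1: 1 XOR 25 = 24 ≥ 1 — no move.
  19: 19 XOR 25 = 10 < 19 — winning move (to 10).
  5: 5 XOR 25 = 28 ≥ 5 — no move.
  15: 15 XOR 25 = 22 ≥ 15 — no move.
  13: 13 XOR 25 = 20 ≥ 13 — no move.
  12: 12 XOR 25 = 21 ≥ 12 — no move.
That gives 1 winning move.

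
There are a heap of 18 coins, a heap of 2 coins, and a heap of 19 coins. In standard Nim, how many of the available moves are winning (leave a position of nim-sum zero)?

3

In binary:
  10010  (18)
  00010  (2)
  10011  (19)
  -----
  00011  (3)
The overall nim-sum is X = 3. A heap of size p has a winning move iff p XOR X < p (reduce it to p XOR X).
  18: 18 XOR 3 = 17 < 18 — winning move (to 17).
  2: 2 XOR 3 = 1 < 2 — winning move (to 1).
  19: 19 XOR 3 = 16 < 19 — winning move (to 16).
That gives 3 winning moves.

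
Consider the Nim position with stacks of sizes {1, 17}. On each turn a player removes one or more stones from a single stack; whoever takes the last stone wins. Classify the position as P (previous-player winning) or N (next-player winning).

Nim-sum: 1 XOR 17 = 16.
The nim-sum is 16 ≠ 0, so this is an N-position: the player to move can win.

N-position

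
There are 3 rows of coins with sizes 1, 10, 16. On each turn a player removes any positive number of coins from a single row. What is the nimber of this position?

Nim-sum: 1 ⊕ 10 ⊕ 16 = 27.

27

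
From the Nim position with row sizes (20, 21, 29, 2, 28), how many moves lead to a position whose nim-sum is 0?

Nim-sum: 20 XOR 21 XOR 29 XOR 2 XOR 28 = 2.
The overall nim-sum is X = 2. A row of size p has a winning move iff p XOR X < p (reduce it to p XOR X).
  20: 20 XOR 2 = 22 ≥ 20 — no move.
  21: 21 XOR 2 = 23 ≥ 21 — no move.
  29: 29 XOR 2 = 31 ≥ 29 — no move.
  2: 2 XOR 2 = 0 < 2 — winning move (to 0).
  28: 28 XOR 2 = 30 ≥ 28 — no move.
That gives 1 winning move.

1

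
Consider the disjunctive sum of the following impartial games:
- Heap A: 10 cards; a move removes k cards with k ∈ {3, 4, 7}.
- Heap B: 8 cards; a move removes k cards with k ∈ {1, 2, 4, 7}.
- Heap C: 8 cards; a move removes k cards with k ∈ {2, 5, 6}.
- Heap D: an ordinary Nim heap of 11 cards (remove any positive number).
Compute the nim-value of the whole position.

9

For heap A, compute g(0), g(1), … with moves {3, 4, 7}:
k:     0  1  2  3  4  5  6  7  8  9 10
g(k):  0  0  0  1  1  1  2  2  2  3  0
So g(10) = 0.
Grundy values for heap B (subtraction set {1, 2, 4, 7}):
k:     0  1  2  3  4  5  6  7  8
g(k):  0  1  2  0  1  2  0  1  2
So g(8) = 2.
For heap C, compute g(0), g(1), … with moves {2, 5, 6}:
g(0) = mex{} = 0
g(1) = mex{} = 0
g(2) = mex{0} = 1
g(3) = mex{0} = 1
g(4) = mex{1} = 0
g(5) = mex{0,1} = 2
g(6) = mex{0} = 1
g(7) = mex{0,1,2} = 3
g(8) = mex{1} = 0
So g(8) = 0.
Heap D is a plain Nim heap of size 11, so its Grundy value is 11.
The value of a disjunctive sum is the nim-sum of the parts.
Combined value = 0 ⊕ 2 ⊕ 0 ⊕ 11 = 9.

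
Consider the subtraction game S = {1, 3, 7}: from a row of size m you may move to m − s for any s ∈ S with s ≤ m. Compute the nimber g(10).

Build the Grundy sequence with g(k) = mex{g(k−s) : s ∈ {1, 3, 7}, s ≤ k}:
g(0) = mex{} = 0
g(1) = mex{0} = 1
g(2) = mex{1} = 0
g(3) = mex{0} = 1
g(4) = mex{1} = 0
g(5) = mex{0} = 1
g(6) = mex{1} = 0
g(7) = mex{0} = 1
g(8) = mex{1} = 0
g(9) = mex{0} = 1
g(10) = mex{1} = 0
So g(10) = 0.

0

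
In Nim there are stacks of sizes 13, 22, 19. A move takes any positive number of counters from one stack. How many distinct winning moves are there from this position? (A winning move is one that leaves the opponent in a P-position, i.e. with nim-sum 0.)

1

Write each in binary and XOR column by column:
  01101  (13)
  10110  (22)
  10011  (19)
  -----
  01000  (8)
The overall nim-sum is X = 8. A stack of size p has a winning move iff p XOR X < p (reduce it to p XOR X).
  13: 13 XOR 8 = 5 < 13 — winning move (to 5).
  22: 22 XOR 8 = 30 ≥ 22 — no move.
  19: 19 XOR 8 = 27 ≥ 19 — no move.
That gives 1 winning move.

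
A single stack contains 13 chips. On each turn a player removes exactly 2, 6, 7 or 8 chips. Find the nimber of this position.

2

Grundy values for subtraction set {2, 6, 7, 8}:
g(0) = mex{} = 0
g(1) = mex{} = 0
g(2) = mex{0} = 1
g(3) = mex{0} = 1
g(4) = mex{1} = 0
g(5) = mex{1} = 0
g(6) = mex{0} = 1
g(7) = mex{0} = 1
g(8) = mex{0,1} = 2
g(9) = mex{0,1} = 2
g(10) = mex{0,1,2} = 3
g(11) = mex{0,1,2} = 3
g(12) = mex{0,1,3} = 2
g(13) = mex{0,1,3} = 2
So g(13) = 2.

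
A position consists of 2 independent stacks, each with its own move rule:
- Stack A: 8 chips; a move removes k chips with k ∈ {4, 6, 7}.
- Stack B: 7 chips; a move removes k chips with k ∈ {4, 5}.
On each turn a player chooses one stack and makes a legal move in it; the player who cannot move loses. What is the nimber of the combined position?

For stack A, compute g(0), g(1), … with moves {4, 6, 7}:
g(0) = mex{} = 0
g(1) = mex{} = 0
g(2) = mex{} = 0
g(3) = mex{} = 0
g(4) = mex{0} = 1
g(5) = mex{0} = 1
g(6) = mex{0} = 1
g(7) = mex{0} = 1
g(8) = mex{0,1} = 2
So g(8) = 2.
For stack B, compute g(0), g(1), … with moves {4, 5}:
g(0) = mex{} = 0
g(1) = mex{} = 0
g(2) = mex{} = 0
g(3) = mex{} = 0
g(4) = mex{0} = 1
g(5) = mex{0} = 1
g(6) = mex{0} = 1
g(7) = mex{0} = 1
So g(7) = 1.
The value of a disjunctive sum is the nim-sum of the parts.
Combined value = 2 XOR 1 = 3.

3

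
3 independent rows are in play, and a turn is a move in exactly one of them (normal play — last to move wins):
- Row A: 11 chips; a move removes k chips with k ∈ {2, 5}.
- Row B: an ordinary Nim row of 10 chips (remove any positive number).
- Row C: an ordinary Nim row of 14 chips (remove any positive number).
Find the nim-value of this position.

4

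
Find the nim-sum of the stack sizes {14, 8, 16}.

22

Write each in binary and XOR column by column:
  01110  (14)
  01000  (8)
  10000  (16)
  -----
  10110  (22)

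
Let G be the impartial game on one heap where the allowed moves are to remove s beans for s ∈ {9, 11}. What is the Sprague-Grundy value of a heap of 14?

Grundy values for subtraction set {9, 11}:
g(0) = mex{} = 0
g(1) = mex{} = 0
g(2) = mex{} = 0
g(3) = mex{} = 0
g(4) = mex{} = 0
g(5) = mex{} = 0
g(6) = mex{} = 0
g(7) = mex{} = 0
g(8) = mex{} = 0
g(9) = mex{0} = 1
g(10) = mex{0} = 1
g(11) = mex{0} = 1
g(12) = mex{0} = 1
g(13) = mex{0} = 1
g(14) = mex{0} = 1
So g(14) = 1.

1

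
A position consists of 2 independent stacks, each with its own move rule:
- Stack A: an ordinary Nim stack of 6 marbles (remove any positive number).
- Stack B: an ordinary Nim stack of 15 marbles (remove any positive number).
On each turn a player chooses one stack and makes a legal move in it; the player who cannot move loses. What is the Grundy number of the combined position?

9

Stack A is a plain Nim stack of size 6, so its Grundy value is 6.
Stack B is a plain Nim stack of size 15, so its Grundy value is 15.
By the Sprague-Grundy theorem, the Grundy value of a sum of independent games is the XOR of the component values.
Combined value = 6 ⊕ 15 = 9.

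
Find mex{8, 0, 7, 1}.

The values 0, 1 are all present; 2 is the first non-negative integer missing from the set.

2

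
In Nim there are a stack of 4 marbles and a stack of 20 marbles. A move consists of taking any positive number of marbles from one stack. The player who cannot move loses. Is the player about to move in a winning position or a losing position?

Winning position

Compute the nim-sum pairwise:
4 ^ 20 = 16
The nim-sum is 16 ≠ 0, so this is an N-position: the player to move can win.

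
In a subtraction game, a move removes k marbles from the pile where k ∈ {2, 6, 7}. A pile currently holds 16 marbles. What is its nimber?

Compute g(0), g(1), … for moves {2, 6, 7}:
k:     0  1  2  3  4  5  6  7  8  9 10 11 12 13 14 15 16
g(k):  0  0  1  1  0  0  1  1  2  0  3  1  2  0  0  1  1
So g(16) = 1.

1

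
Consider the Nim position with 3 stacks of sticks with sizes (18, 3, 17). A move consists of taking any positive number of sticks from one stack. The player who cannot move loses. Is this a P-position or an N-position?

P-position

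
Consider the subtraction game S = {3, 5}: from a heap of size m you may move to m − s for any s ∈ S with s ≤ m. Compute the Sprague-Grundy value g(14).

2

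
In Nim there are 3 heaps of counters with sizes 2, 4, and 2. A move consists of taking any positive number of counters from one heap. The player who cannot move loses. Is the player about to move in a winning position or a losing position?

Winning position

Compute the nim-sum pairwise:
2 ⊕ 4 = 6
6 ⊕ 2 = 4
The nim-sum is 4 ≠ 0, so this is an N-position: the player to move can win.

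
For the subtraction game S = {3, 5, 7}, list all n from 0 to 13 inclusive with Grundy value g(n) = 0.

0, 1, 2, 10, 11, 12

Build the Grundy sequence with g(k) = mex{g(k−s) : s ∈ {3, 5, 7}, s ≤ k}:
k:     0  1  2  3  4  5  6  7  8  9 10 11 12 13
g(k):  0  0  0  1  1  1  2  2  2  3  0  0  0  1
The P-positions (g = 0) in 0..13 are 0, 1, 2, 10, 11, 12.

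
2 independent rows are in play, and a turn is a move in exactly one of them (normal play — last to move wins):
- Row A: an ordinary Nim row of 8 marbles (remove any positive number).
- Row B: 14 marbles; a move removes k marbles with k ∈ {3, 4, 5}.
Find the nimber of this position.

10

Row A is a plain Nim row of size 8, so its Grundy value is 8.
Build the Grundy sequence for row B with g(k) = mex{g(k−s) : s ∈ {3, 4, 5}, s ≤ k}:
g(0) = mex{} = 0
g(1) = mex{} = 0
g(2) = mex{} = 0
g(3) = mex{0} = 1
g(4) = mex{0} = 1
g(5) = mex{0} = 1
g(6) = mex{0,1} = 2
g(7) = mex{0,1} = 2
g(8) = mex{1} = 0
g(9) = mex{1,2} = 0
g(10) = mex{1,2} = 0
g(11) = mex{0,2} = 1
g(12) = mex{0,2} = 1
g(13) = mex{0} = 1
g(14) = mex{0,1} = 2
So g(14) = 2.
The value of a disjunctive sum is the nim-sum of the parts.
Combined value = 8 ⊕ 2 = 10.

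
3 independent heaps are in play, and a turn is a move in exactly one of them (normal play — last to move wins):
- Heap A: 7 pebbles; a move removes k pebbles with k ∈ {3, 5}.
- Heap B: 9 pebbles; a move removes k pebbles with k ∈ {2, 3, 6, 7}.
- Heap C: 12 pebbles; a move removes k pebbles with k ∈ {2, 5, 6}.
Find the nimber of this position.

2

Grundy values for heap A (subtraction set {3, 5}):
g(0) = mex{} = 0
g(1) = mex{} = 0
g(2) = mex{} = 0
g(3) = mex{0} = 1
g(4) = mex{0} = 1
g(5) = mex{0} = 1
g(6) = mex{0,1} = 2
g(7) = mex{0,1} = 2
So g(7) = 2.
Build the Grundy sequence for heap B with g(k) = mex{g(k−s) : s ∈ {2, 3, 6, 7}, s ≤ k}:
g(0) = mex{} = 0
g(1) = mex{} = 0
g(2) = mex{0} = 1
g(3) = mex{0} = 1
g(4) = mex{0,1} = 2
g(5) = mex{1} = 0
g(6) = mex{0,1,2} = 3
g(7) = mex{0,2} = 1
g(8) = mex{0,1,3} = 2
g(9) = mex{1,3} = 0
So g(9) = 0.
For heap C, compute g(0), g(1), … with moves {2, 5, 6}:
g(0) = mex{} = 0
g(1) = mex{} = 0
g(2) = mex{0} = 1
g(3) = mex{0} = 1
g(4) = mex{1} = 0
g(5) = mex{0,1} = 2
g(6) = mex{0} = 1
g(7) = mex{0,1,2} = 3
g(8) = mex{1} = 0
g(9) = mex{0,1,3} = 2
g(10) = mex{0,2} = 1
g(11) = mex{1,2} = 0
g(12) = mex{1,3} = 0
So g(12) = 0.
The value of a disjunctive sum is the nim-sum of the parts.
Combined value = 2 XOR 0 XOR 0 = 2.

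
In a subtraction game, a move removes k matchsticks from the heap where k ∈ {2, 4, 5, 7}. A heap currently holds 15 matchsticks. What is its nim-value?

Compute g(0), g(1), … for moves {2, 4, 5, 7}:
k:     0  1  2  3  4  5  6  7  8  9 10 11 12 13 14 15
g(k):  0  0  1  1  2  2  3  3  4  0  0  1  1  2  2  3
So g(15) = 3.

3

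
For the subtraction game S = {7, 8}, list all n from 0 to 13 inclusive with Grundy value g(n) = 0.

0, 1, 2, 3, 4, 5, 6

Compute g(0), g(1), … for moves {7, 8}:
k:     0  1  2  3  4  5  6  7  8  9 10 11 12 13
g(k):  0  0  0  0  0  0  0  1  1  1  1  1  1  1
The P-positions (g = 0) in 0..13 are 0, 1, 2, 3, 4, 5, 6.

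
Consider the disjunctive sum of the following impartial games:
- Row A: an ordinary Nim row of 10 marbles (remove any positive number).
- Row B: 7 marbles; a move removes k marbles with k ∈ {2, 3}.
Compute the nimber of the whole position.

11

Row A is a plain Nim row of size 10, so its Grundy value is 10.
For row B, compute g(0), g(1), … with moves {2, 3}:
g(0) = mex{} = 0
g(1) = mex{} = 0
g(2) = mex{0} = 1
g(3) = mex{0} = 1
g(4) = mex{0,1} = 2
g(5) = mex{1} = 0
g(6) = mex{1,2} = 0
g(7) = mex{0,2} = 1
So g(7) = 1.
By the Sprague-Grundy theorem, the Grundy value of a sum of independent games is the XOR of the component values.
Combined value = 10 XOR 1 = 11.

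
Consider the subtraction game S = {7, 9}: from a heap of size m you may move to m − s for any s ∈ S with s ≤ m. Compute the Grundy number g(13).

1

Build the Grundy sequence with g(k) = mex{g(k−s) : s ∈ {7, 9}, s ≤ k}:
g(0) = mex{} = 0
g(1) = mex{} = 0
g(2) = mex{} = 0
g(3) = mex{} = 0
g(4) = mex{} = 0
g(5) = mex{} = 0
g(6) = mex{} = 0
g(7) = mex{0} = 1
g(8) = mex{0} = 1
g(9) = mex{0} = 1
g(10) = mex{0} = 1
g(11) = mex{0} = 1
g(12) = mex{0} = 1
g(13) = mex{0} = 1
So g(13) = 1.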